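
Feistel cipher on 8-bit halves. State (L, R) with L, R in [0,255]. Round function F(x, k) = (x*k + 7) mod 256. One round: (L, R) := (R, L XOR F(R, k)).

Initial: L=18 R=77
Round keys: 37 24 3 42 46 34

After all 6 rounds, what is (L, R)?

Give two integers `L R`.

Round 1 (k=37): L=77 R=58
Round 2 (k=24): L=58 R=58
Round 3 (k=3): L=58 R=143
Round 4 (k=42): L=143 R=71
Round 5 (k=46): L=71 R=70
Round 6 (k=34): L=70 R=20

Answer: 70 20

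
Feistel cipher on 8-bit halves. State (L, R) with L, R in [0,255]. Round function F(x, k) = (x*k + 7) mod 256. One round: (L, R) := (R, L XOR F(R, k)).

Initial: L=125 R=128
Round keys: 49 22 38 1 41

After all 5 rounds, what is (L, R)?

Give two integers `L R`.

Answer: 137 123

Derivation:
Round 1 (k=49): L=128 R=250
Round 2 (k=22): L=250 R=3
Round 3 (k=38): L=3 R=131
Round 4 (k=1): L=131 R=137
Round 5 (k=41): L=137 R=123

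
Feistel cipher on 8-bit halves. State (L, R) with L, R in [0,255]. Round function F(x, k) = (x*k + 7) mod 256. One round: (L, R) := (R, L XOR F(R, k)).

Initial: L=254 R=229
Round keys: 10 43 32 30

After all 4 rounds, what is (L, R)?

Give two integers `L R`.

Answer: 32 22

Derivation:
Round 1 (k=10): L=229 R=7
Round 2 (k=43): L=7 R=209
Round 3 (k=32): L=209 R=32
Round 4 (k=30): L=32 R=22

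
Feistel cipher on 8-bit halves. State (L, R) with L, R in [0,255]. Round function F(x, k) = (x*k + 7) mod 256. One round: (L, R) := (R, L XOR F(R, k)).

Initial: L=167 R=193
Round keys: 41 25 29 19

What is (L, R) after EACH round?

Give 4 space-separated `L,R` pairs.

Round 1 (k=41): L=193 R=87
Round 2 (k=25): L=87 R=71
Round 3 (k=29): L=71 R=69
Round 4 (k=19): L=69 R=97

Answer: 193,87 87,71 71,69 69,97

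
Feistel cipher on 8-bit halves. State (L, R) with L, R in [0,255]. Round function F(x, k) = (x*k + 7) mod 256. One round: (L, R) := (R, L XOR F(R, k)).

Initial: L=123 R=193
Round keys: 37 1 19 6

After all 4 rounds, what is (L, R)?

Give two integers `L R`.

Answer: 131 70

Derivation:
Round 1 (k=37): L=193 R=151
Round 2 (k=1): L=151 R=95
Round 3 (k=19): L=95 R=131
Round 4 (k=6): L=131 R=70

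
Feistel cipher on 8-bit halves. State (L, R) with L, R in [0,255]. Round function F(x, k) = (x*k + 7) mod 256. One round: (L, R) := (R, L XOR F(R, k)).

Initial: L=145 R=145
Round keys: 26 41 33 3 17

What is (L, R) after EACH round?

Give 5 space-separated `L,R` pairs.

Answer: 145,80 80,70 70,93 93,88 88,130

Derivation:
Round 1 (k=26): L=145 R=80
Round 2 (k=41): L=80 R=70
Round 3 (k=33): L=70 R=93
Round 4 (k=3): L=93 R=88
Round 5 (k=17): L=88 R=130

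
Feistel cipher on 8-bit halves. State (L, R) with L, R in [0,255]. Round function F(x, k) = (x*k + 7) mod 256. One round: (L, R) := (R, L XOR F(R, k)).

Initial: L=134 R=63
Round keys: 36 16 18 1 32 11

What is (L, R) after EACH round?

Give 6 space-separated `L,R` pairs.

Round 1 (k=36): L=63 R=101
Round 2 (k=16): L=101 R=104
Round 3 (k=18): L=104 R=50
Round 4 (k=1): L=50 R=81
Round 5 (k=32): L=81 R=21
Round 6 (k=11): L=21 R=191

Answer: 63,101 101,104 104,50 50,81 81,21 21,191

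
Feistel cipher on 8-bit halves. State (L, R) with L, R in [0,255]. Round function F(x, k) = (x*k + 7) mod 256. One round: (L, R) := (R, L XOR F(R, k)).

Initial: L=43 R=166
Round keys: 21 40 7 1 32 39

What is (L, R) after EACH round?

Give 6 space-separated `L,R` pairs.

Round 1 (k=21): L=166 R=142
Round 2 (k=40): L=142 R=145
Round 3 (k=7): L=145 R=112
Round 4 (k=1): L=112 R=230
Round 5 (k=32): L=230 R=183
Round 6 (k=39): L=183 R=14

Answer: 166,142 142,145 145,112 112,230 230,183 183,14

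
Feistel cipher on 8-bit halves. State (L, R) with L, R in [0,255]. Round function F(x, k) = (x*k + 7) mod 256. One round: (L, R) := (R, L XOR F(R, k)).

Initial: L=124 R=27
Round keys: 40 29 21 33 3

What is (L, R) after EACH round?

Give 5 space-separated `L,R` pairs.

Answer: 27,67 67,133 133,179 179,159 159,87

Derivation:
Round 1 (k=40): L=27 R=67
Round 2 (k=29): L=67 R=133
Round 3 (k=21): L=133 R=179
Round 4 (k=33): L=179 R=159
Round 5 (k=3): L=159 R=87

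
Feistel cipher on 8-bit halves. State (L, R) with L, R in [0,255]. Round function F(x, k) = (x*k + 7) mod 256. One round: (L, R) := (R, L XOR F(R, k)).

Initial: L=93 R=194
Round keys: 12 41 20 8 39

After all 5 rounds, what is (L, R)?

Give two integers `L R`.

Round 1 (k=12): L=194 R=66
Round 2 (k=41): L=66 R=91
Round 3 (k=20): L=91 R=97
Round 4 (k=8): L=97 R=84
Round 5 (k=39): L=84 R=178

Answer: 84 178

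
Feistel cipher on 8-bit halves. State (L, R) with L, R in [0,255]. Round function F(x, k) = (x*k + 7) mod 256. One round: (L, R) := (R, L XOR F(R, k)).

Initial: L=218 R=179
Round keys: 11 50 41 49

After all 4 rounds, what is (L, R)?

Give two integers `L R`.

Round 1 (k=11): L=179 R=98
Round 2 (k=50): L=98 R=152
Round 3 (k=41): L=152 R=61
Round 4 (k=49): L=61 R=44

Answer: 61 44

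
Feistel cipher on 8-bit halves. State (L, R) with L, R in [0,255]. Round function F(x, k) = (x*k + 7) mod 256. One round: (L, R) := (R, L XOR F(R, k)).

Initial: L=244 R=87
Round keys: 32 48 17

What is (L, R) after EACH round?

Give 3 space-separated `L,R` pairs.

Round 1 (k=32): L=87 R=19
Round 2 (k=48): L=19 R=192
Round 3 (k=17): L=192 R=212

Answer: 87,19 19,192 192,212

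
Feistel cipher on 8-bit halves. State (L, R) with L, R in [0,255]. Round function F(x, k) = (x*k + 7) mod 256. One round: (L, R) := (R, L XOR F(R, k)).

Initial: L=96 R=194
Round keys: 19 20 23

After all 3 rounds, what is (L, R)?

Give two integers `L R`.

Round 1 (k=19): L=194 R=13
Round 2 (k=20): L=13 R=201
Round 3 (k=23): L=201 R=27

Answer: 201 27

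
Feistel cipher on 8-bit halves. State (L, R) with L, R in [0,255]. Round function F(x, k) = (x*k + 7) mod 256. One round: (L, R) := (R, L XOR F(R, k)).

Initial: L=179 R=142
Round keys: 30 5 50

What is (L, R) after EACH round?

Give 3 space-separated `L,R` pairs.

Answer: 142,24 24,241 241,1

Derivation:
Round 1 (k=30): L=142 R=24
Round 2 (k=5): L=24 R=241
Round 3 (k=50): L=241 R=1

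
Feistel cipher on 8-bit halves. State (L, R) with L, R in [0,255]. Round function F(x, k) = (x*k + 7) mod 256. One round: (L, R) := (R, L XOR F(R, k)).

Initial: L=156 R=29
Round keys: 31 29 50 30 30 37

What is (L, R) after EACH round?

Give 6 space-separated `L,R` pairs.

Round 1 (k=31): L=29 R=22
Round 2 (k=29): L=22 R=152
Round 3 (k=50): L=152 R=161
Round 4 (k=30): L=161 R=125
Round 5 (k=30): L=125 R=12
Round 6 (k=37): L=12 R=190

Answer: 29,22 22,152 152,161 161,125 125,12 12,190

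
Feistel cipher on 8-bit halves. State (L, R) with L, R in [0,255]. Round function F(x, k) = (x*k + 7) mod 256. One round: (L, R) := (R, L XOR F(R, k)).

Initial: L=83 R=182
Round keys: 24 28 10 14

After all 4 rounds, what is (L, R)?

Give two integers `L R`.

Answer: 213 108

Derivation:
Round 1 (k=24): L=182 R=68
Round 2 (k=28): L=68 R=193
Round 3 (k=10): L=193 R=213
Round 4 (k=14): L=213 R=108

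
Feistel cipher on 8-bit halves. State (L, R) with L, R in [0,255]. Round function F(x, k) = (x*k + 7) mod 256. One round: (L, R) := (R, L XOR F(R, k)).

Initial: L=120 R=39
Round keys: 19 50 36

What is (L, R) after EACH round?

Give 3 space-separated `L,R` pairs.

Answer: 39,148 148,200 200,179

Derivation:
Round 1 (k=19): L=39 R=148
Round 2 (k=50): L=148 R=200
Round 3 (k=36): L=200 R=179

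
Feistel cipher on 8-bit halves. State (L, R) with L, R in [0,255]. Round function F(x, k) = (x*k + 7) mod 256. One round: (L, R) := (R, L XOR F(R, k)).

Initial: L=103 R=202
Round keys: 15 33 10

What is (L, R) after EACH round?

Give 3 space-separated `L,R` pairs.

Answer: 202,186 186,203 203,79

Derivation:
Round 1 (k=15): L=202 R=186
Round 2 (k=33): L=186 R=203
Round 3 (k=10): L=203 R=79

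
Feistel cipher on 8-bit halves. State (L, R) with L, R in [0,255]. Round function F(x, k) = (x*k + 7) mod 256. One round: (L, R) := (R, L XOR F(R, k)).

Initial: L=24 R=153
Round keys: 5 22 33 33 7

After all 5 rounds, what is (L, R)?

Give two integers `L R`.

Round 1 (k=5): L=153 R=28
Round 2 (k=22): L=28 R=246
Round 3 (k=33): L=246 R=161
Round 4 (k=33): L=161 R=62
Round 5 (k=7): L=62 R=24

Answer: 62 24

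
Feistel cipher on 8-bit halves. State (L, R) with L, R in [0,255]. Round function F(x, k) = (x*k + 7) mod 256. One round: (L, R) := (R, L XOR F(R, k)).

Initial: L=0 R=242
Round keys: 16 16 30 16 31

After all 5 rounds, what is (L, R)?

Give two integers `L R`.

Round 1 (k=16): L=242 R=39
Round 2 (k=16): L=39 R=133
Round 3 (k=30): L=133 R=186
Round 4 (k=16): L=186 R=34
Round 5 (k=31): L=34 R=159

Answer: 34 159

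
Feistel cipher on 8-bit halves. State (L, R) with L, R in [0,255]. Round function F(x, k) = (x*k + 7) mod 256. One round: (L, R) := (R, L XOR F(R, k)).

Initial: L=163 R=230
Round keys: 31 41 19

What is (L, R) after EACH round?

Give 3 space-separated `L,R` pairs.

Round 1 (k=31): L=230 R=66
Round 2 (k=41): L=66 R=127
Round 3 (k=19): L=127 R=54

Answer: 230,66 66,127 127,54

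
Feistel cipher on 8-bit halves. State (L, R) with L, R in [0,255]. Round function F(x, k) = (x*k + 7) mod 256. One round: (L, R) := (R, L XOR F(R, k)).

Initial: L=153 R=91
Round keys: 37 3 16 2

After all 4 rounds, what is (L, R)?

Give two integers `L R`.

Round 1 (k=37): L=91 R=183
Round 2 (k=3): L=183 R=119
Round 3 (k=16): L=119 R=192
Round 4 (k=2): L=192 R=240

Answer: 192 240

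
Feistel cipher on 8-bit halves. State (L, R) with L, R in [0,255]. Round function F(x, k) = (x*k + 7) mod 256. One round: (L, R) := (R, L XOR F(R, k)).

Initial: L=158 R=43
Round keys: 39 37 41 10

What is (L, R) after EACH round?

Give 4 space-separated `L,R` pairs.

Round 1 (k=39): L=43 R=10
Round 2 (k=37): L=10 R=82
Round 3 (k=41): L=82 R=35
Round 4 (k=10): L=35 R=55

Answer: 43,10 10,82 82,35 35,55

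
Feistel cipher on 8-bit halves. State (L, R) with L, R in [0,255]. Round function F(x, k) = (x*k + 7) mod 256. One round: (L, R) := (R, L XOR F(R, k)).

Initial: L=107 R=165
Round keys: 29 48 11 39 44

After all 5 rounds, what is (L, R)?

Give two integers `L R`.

Round 1 (k=29): L=165 R=211
Round 2 (k=48): L=211 R=50
Round 3 (k=11): L=50 R=254
Round 4 (k=39): L=254 R=139
Round 5 (k=44): L=139 R=21

Answer: 139 21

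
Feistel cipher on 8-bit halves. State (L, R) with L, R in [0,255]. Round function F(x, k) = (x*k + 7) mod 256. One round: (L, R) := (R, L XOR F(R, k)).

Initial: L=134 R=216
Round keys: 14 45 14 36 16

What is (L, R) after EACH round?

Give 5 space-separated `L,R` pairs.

Round 1 (k=14): L=216 R=81
Round 2 (k=45): L=81 R=156
Round 3 (k=14): L=156 R=222
Round 4 (k=36): L=222 R=163
Round 5 (k=16): L=163 R=233

Answer: 216,81 81,156 156,222 222,163 163,233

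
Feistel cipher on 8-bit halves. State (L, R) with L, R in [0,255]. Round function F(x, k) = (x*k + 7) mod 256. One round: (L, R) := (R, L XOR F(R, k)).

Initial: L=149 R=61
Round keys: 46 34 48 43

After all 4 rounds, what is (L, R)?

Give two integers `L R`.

Round 1 (k=46): L=61 R=104
Round 2 (k=34): L=104 R=234
Round 3 (k=48): L=234 R=143
Round 4 (k=43): L=143 R=230

Answer: 143 230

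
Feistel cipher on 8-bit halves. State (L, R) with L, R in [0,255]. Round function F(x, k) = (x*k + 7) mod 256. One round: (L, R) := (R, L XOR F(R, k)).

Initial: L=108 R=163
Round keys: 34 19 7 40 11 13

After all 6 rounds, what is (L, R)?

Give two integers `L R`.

Answer: 126 11

Derivation:
Round 1 (k=34): L=163 R=193
Round 2 (k=19): L=193 R=249
Round 3 (k=7): L=249 R=23
Round 4 (k=40): L=23 R=102
Round 5 (k=11): L=102 R=126
Round 6 (k=13): L=126 R=11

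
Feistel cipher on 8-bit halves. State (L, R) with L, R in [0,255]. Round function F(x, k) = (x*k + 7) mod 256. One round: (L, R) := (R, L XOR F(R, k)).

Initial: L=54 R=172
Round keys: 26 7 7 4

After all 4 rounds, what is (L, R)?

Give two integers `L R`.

Round 1 (k=26): L=172 R=73
Round 2 (k=7): L=73 R=170
Round 3 (k=7): L=170 R=228
Round 4 (k=4): L=228 R=61

Answer: 228 61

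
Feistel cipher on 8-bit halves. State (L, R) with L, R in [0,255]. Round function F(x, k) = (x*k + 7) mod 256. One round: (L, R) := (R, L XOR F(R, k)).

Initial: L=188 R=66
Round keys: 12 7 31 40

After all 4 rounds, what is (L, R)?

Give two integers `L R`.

Answer: 42 169

Derivation:
Round 1 (k=12): L=66 R=163
Round 2 (k=7): L=163 R=62
Round 3 (k=31): L=62 R=42
Round 4 (k=40): L=42 R=169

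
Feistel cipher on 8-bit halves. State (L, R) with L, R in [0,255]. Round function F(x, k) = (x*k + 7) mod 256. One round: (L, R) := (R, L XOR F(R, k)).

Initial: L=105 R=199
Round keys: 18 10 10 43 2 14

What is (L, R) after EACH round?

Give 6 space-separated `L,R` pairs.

Answer: 199,108 108,248 248,219 219,40 40,140 140,135

Derivation:
Round 1 (k=18): L=199 R=108
Round 2 (k=10): L=108 R=248
Round 3 (k=10): L=248 R=219
Round 4 (k=43): L=219 R=40
Round 5 (k=2): L=40 R=140
Round 6 (k=14): L=140 R=135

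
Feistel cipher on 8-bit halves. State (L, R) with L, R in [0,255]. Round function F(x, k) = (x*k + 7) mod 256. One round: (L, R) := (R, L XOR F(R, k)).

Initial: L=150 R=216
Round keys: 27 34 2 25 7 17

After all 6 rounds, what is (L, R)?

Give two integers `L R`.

Answer: 177 30

Derivation:
Round 1 (k=27): L=216 R=89
Round 2 (k=34): L=89 R=1
Round 3 (k=2): L=1 R=80
Round 4 (k=25): L=80 R=214
Round 5 (k=7): L=214 R=177
Round 6 (k=17): L=177 R=30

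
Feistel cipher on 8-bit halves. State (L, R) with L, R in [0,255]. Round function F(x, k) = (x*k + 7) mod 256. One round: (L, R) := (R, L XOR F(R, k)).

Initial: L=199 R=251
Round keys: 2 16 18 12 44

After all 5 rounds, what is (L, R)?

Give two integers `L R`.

Round 1 (k=2): L=251 R=58
Round 2 (k=16): L=58 R=92
Round 3 (k=18): L=92 R=69
Round 4 (k=12): L=69 R=31
Round 5 (k=44): L=31 R=30

Answer: 31 30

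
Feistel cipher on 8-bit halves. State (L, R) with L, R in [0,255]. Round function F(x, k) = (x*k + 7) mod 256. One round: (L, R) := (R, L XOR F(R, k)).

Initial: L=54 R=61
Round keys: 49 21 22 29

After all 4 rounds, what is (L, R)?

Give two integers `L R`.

Round 1 (k=49): L=61 R=130
Round 2 (k=21): L=130 R=140
Round 3 (k=22): L=140 R=141
Round 4 (k=29): L=141 R=140

Answer: 141 140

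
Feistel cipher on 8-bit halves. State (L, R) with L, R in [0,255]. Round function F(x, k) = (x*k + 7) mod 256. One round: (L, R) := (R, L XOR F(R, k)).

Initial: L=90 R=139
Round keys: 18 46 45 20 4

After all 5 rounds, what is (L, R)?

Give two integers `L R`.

Round 1 (k=18): L=139 R=151
Round 2 (k=46): L=151 R=162
Round 3 (k=45): L=162 R=22
Round 4 (k=20): L=22 R=29
Round 5 (k=4): L=29 R=109

Answer: 29 109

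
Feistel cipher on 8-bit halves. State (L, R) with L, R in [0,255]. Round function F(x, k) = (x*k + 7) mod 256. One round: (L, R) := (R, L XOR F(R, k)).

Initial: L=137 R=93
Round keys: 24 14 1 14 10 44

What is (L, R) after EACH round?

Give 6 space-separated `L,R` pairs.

Answer: 93,54 54,166 166,155 155,39 39,22 22,232

Derivation:
Round 1 (k=24): L=93 R=54
Round 2 (k=14): L=54 R=166
Round 3 (k=1): L=166 R=155
Round 4 (k=14): L=155 R=39
Round 5 (k=10): L=39 R=22
Round 6 (k=44): L=22 R=232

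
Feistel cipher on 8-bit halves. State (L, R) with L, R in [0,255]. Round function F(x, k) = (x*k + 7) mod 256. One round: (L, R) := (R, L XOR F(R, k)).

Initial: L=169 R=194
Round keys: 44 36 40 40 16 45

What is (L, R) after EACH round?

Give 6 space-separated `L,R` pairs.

Round 1 (k=44): L=194 R=246
Round 2 (k=36): L=246 R=93
Round 3 (k=40): L=93 R=121
Round 4 (k=40): L=121 R=178
Round 5 (k=16): L=178 R=94
Round 6 (k=45): L=94 R=63

Answer: 194,246 246,93 93,121 121,178 178,94 94,63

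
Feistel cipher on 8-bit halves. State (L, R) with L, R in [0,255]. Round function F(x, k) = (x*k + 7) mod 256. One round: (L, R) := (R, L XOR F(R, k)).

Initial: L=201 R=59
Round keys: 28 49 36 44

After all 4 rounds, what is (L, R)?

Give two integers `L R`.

Answer: 125 161

Derivation:
Round 1 (k=28): L=59 R=178
Round 2 (k=49): L=178 R=34
Round 3 (k=36): L=34 R=125
Round 4 (k=44): L=125 R=161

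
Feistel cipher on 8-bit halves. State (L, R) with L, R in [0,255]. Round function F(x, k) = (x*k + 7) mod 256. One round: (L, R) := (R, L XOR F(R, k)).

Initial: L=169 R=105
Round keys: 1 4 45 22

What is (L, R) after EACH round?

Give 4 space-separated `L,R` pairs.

Answer: 105,217 217,2 2,184 184,213

Derivation:
Round 1 (k=1): L=105 R=217
Round 2 (k=4): L=217 R=2
Round 3 (k=45): L=2 R=184
Round 4 (k=22): L=184 R=213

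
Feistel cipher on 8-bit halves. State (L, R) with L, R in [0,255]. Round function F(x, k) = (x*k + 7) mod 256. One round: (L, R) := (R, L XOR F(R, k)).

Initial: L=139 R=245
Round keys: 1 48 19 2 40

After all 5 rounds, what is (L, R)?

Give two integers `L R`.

Answer: 89 149

Derivation:
Round 1 (k=1): L=245 R=119
Round 2 (k=48): L=119 R=162
Round 3 (k=19): L=162 R=122
Round 4 (k=2): L=122 R=89
Round 5 (k=40): L=89 R=149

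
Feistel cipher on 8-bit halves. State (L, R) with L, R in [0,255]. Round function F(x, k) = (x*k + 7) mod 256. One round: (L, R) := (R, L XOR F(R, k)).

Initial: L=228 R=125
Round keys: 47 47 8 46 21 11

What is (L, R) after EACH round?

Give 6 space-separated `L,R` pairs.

Answer: 125,30 30,244 244,185 185,177 177,53 53,255

Derivation:
Round 1 (k=47): L=125 R=30
Round 2 (k=47): L=30 R=244
Round 3 (k=8): L=244 R=185
Round 4 (k=46): L=185 R=177
Round 5 (k=21): L=177 R=53
Round 6 (k=11): L=53 R=255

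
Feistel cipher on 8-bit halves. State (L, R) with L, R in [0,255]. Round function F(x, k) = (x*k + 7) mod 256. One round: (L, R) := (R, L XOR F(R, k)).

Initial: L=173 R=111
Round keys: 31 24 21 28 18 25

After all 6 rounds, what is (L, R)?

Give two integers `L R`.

Round 1 (k=31): L=111 R=213
Round 2 (k=24): L=213 R=144
Round 3 (k=21): L=144 R=2
Round 4 (k=28): L=2 R=175
Round 5 (k=18): L=175 R=87
Round 6 (k=25): L=87 R=41

Answer: 87 41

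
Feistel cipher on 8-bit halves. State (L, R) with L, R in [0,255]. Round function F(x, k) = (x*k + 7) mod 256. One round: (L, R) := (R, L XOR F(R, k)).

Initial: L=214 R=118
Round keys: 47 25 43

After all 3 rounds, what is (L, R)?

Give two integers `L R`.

Round 1 (k=47): L=118 R=103
Round 2 (k=25): L=103 R=96
Round 3 (k=43): L=96 R=64

Answer: 96 64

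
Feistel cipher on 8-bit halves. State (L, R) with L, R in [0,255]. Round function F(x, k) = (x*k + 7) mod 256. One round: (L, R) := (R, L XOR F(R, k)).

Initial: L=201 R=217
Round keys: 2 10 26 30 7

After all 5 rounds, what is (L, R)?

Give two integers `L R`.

Answer: 159 67

Derivation:
Round 1 (k=2): L=217 R=112
Round 2 (k=10): L=112 R=190
Round 3 (k=26): L=190 R=35
Round 4 (k=30): L=35 R=159
Round 5 (k=7): L=159 R=67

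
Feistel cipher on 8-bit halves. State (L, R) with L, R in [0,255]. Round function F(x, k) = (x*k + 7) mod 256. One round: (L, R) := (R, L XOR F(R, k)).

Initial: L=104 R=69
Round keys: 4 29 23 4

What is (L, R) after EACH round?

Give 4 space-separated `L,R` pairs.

Round 1 (k=4): L=69 R=115
Round 2 (k=29): L=115 R=75
Round 3 (k=23): L=75 R=183
Round 4 (k=4): L=183 R=168

Answer: 69,115 115,75 75,183 183,168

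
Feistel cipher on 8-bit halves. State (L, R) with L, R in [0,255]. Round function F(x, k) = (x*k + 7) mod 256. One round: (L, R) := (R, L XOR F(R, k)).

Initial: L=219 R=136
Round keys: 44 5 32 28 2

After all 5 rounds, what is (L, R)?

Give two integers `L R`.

Answer: 192 92

Derivation:
Round 1 (k=44): L=136 R=188
Round 2 (k=5): L=188 R=59
Round 3 (k=32): L=59 R=219
Round 4 (k=28): L=219 R=192
Round 5 (k=2): L=192 R=92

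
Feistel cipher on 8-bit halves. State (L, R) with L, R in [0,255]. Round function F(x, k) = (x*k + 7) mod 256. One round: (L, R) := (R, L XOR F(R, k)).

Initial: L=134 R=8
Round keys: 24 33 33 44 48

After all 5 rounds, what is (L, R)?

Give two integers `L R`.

Answer: 239 241

Derivation:
Round 1 (k=24): L=8 R=65
Round 2 (k=33): L=65 R=96
Round 3 (k=33): L=96 R=38
Round 4 (k=44): L=38 R=239
Round 5 (k=48): L=239 R=241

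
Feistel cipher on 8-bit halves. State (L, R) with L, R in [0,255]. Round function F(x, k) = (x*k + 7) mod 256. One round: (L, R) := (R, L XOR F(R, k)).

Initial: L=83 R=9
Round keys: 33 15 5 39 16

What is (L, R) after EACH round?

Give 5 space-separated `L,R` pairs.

Answer: 9,99 99,221 221,59 59,217 217,172

Derivation:
Round 1 (k=33): L=9 R=99
Round 2 (k=15): L=99 R=221
Round 3 (k=5): L=221 R=59
Round 4 (k=39): L=59 R=217
Round 5 (k=16): L=217 R=172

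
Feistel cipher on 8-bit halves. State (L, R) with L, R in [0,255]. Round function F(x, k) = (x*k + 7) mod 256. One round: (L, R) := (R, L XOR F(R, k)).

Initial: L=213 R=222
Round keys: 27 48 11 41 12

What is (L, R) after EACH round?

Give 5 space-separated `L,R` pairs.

Round 1 (k=27): L=222 R=164
Round 2 (k=48): L=164 R=25
Round 3 (k=11): L=25 R=190
Round 4 (k=41): L=190 R=108
Round 5 (k=12): L=108 R=169

Answer: 222,164 164,25 25,190 190,108 108,169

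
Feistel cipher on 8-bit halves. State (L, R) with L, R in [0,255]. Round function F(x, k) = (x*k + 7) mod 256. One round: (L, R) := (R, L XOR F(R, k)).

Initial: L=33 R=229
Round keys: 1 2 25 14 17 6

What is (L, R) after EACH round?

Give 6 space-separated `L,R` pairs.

Round 1 (k=1): L=229 R=205
Round 2 (k=2): L=205 R=68
Round 3 (k=25): L=68 R=102
Round 4 (k=14): L=102 R=223
Round 5 (k=17): L=223 R=176
Round 6 (k=6): L=176 R=248

Answer: 229,205 205,68 68,102 102,223 223,176 176,248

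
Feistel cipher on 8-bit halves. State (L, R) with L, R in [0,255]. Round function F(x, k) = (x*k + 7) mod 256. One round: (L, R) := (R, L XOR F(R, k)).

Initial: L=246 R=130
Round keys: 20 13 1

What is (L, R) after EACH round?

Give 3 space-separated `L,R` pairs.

Answer: 130,217 217,142 142,76

Derivation:
Round 1 (k=20): L=130 R=217
Round 2 (k=13): L=217 R=142
Round 3 (k=1): L=142 R=76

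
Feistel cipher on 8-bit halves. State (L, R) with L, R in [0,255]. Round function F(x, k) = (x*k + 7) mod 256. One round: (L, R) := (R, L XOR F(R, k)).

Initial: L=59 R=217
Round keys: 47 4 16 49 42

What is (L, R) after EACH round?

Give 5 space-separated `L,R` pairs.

Answer: 217,229 229,66 66,194 194,107 107,87

Derivation:
Round 1 (k=47): L=217 R=229
Round 2 (k=4): L=229 R=66
Round 3 (k=16): L=66 R=194
Round 4 (k=49): L=194 R=107
Round 5 (k=42): L=107 R=87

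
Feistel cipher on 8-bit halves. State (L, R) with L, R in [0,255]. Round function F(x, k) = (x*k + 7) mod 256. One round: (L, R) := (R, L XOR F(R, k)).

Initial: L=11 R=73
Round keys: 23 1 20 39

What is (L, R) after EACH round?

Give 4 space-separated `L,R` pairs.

Answer: 73,157 157,237 237,22 22,140

Derivation:
Round 1 (k=23): L=73 R=157
Round 2 (k=1): L=157 R=237
Round 3 (k=20): L=237 R=22
Round 4 (k=39): L=22 R=140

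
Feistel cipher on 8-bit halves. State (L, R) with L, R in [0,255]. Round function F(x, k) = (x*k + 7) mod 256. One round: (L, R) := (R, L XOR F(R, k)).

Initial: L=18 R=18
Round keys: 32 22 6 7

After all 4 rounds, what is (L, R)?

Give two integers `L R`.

Answer: 228 4

Derivation:
Round 1 (k=32): L=18 R=85
Round 2 (k=22): L=85 R=71
Round 3 (k=6): L=71 R=228
Round 4 (k=7): L=228 R=4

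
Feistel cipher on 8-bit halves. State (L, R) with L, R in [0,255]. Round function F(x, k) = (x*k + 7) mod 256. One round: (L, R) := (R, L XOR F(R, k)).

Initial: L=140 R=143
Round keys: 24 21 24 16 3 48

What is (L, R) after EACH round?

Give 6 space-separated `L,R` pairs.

Round 1 (k=24): L=143 R=227
Round 2 (k=21): L=227 R=41
Round 3 (k=24): L=41 R=60
Round 4 (k=16): L=60 R=238
Round 5 (k=3): L=238 R=237
Round 6 (k=48): L=237 R=153

Answer: 143,227 227,41 41,60 60,238 238,237 237,153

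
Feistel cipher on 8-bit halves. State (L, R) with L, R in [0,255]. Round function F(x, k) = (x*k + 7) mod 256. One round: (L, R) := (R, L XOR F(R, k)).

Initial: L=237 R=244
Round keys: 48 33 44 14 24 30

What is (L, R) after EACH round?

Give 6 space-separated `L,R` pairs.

Answer: 244,42 42,133 133,201 201,128 128,206 206,171

Derivation:
Round 1 (k=48): L=244 R=42
Round 2 (k=33): L=42 R=133
Round 3 (k=44): L=133 R=201
Round 4 (k=14): L=201 R=128
Round 5 (k=24): L=128 R=206
Round 6 (k=30): L=206 R=171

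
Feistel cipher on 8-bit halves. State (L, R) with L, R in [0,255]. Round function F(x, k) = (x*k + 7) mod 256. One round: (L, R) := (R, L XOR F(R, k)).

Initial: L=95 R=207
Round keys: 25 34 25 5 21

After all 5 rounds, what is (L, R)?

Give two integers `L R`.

Answer: 117 124

Derivation:
Round 1 (k=25): L=207 R=97
Round 2 (k=34): L=97 R=38
Round 3 (k=25): L=38 R=220
Round 4 (k=5): L=220 R=117
Round 5 (k=21): L=117 R=124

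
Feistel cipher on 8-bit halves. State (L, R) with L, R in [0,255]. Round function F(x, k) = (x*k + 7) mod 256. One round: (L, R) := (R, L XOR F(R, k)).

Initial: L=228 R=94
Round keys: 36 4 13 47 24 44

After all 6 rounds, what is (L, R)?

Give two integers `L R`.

Round 1 (k=36): L=94 R=219
Round 2 (k=4): L=219 R=45
Round 3 (k=13): L=45 R=139
Round 4 (k=47): L=139 R=161
Round 5 (k=24): L=161 R=148
Round 6 (k=44): L=148 R=214

Answer: 148 214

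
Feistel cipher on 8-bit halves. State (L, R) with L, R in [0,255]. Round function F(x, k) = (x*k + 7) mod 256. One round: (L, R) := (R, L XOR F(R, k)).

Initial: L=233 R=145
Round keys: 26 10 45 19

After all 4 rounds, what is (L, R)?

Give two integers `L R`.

Round 1 (k=26): L=145 R=40
Round 2 (k=10): L=40 R=6
Round 3 (k=45): L=6 R=61
Round 4 (k=19): L=61 R=136

Answer: 61 136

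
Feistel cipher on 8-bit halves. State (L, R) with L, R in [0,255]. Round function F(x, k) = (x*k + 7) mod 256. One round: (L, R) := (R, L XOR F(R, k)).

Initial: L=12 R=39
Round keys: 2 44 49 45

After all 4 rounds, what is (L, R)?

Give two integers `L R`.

Answer: 98 53

Derivation:
Round 1 (k=2): L=39 R=89
Round 2 (k=44): L=89 R=116
Round 3 (k=49): L=116 R=98
Round 4 (k=45): L=98 R=53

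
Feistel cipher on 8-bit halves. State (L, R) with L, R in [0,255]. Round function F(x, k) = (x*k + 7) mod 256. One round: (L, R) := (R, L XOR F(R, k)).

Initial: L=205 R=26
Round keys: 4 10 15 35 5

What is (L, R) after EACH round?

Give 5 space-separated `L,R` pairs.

Answer: 26,162 162,65 65,116 116,162 162,69

Derivation:
Round 1 (k=4): L=26 R=162
Round 2 (k=10): L=162 R=65
Round 3 (k=15): L=65 R=116
Round 4 (k=35): L=116 R=162
Round 5 (k=5): L=162 R=69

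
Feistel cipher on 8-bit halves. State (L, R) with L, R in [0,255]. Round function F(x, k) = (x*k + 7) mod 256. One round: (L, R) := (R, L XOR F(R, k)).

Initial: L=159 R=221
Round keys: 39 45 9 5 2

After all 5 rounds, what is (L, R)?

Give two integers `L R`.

Answer: 81 24

Derivation:
Round 1 (k=39): L=221 R=45
Round 2 (k=45): L=45 R=45
Round 3 (k=9): L=45 R=177
Round 4 (k=5): L=177 R=81
Round 5 (k=2): L=81 R=24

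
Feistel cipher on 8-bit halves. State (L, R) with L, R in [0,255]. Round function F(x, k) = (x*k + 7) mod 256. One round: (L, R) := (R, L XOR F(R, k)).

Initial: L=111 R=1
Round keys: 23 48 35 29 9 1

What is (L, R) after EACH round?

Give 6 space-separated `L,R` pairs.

Answer: 1,113 113,54 54,24 24,137 137,192 192,78

Derivation:
Round 1 (k=23): L=1 R=113
Round 2 (k=48): L=113 R=54
Round 3 (k=35): L=54 R=24
Round 4 (k=29): L=24 R=137
Round 5 (k=9): L=137 R=192
Round 6 (k=1): L=192 R=78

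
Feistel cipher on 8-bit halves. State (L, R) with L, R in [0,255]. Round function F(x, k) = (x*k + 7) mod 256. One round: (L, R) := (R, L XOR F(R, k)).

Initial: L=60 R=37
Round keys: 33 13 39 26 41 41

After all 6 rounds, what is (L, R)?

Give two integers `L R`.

Answer: 143 149

Derivation:
Round 1 (k=33): L=37 R=240
Round 2 (k=13): L=240 R=18
Round 3 (k=39): L=18 R=53
Round 4 (k=26): L=53 R=123
Round 5 (k=41): L=123 R=143
Round 6 (k=41): L=143 R=149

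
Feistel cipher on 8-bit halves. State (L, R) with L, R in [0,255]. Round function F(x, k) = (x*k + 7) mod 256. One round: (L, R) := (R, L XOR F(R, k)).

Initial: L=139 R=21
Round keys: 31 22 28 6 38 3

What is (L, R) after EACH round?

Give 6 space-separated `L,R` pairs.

Answer: 21,25 25,56 56,62 62,67 67,199 199,31

Derivation:
Round 1 (k=31): L=21 R=25
Round 2 (k=22): L=25 R=56
Round 3 (k=28): L=56 R=62
Round 4 (k=6): L=62 R=67
Round 5 (k=38): L=67 R=199
Round 6 (k=3): L=199 R=31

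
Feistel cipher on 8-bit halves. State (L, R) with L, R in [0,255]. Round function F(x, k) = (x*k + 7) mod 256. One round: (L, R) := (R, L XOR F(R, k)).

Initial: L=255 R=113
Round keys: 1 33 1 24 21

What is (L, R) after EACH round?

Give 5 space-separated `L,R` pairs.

Answer: 113,135 135,31 31,161 161,0 0,166

Derivation:
Round 1 (k=1): L=113 R=135
Round 2 (k=33): L=135 R=31
Round 3 (k=1): L=31 R=161
Round 4 (k=24): L=161 R=0
Round 5 (k=21): L=0 R=166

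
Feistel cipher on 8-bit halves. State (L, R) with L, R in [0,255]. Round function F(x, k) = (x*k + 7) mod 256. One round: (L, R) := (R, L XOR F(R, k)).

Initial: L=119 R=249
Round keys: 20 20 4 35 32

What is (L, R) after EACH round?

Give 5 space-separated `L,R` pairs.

Round 1 (k=20): L=249 R=12
Round 2 (k=20): L=12 R=14
Round 3 (k=4): L=14 R=51
Round 4 (k=35): L=51 R=14
Round 5 (k=32): L=14 R=244

Answer: 249,12 12,14 14,51 51,14 14,244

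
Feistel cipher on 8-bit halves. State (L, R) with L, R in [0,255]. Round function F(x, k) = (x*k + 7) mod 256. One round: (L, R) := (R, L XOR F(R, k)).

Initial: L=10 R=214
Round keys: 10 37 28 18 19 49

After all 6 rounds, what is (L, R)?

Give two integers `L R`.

Round 1 (k=10): L=214 R=105
Round 2 (k=37): L=105 R=226
Round 3 (k=28): L=226 R=214
Round 4 (k=18): L=214 R=241
Round 5 (k=19): L=241 R=60
Round 6 (k=49): L=60 R=114

Answer: 60 114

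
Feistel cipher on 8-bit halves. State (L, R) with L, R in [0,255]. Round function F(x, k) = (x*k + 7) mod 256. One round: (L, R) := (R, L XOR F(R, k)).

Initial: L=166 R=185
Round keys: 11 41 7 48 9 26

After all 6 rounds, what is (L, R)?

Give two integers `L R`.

Answer: 189 116

Derivation:
Round 1 (k=11): L=185 R=92
Round 2 (k=41): L=92 R=122
Round 3 (k=7): L=122 R=1
Round 4 (k=48): L=1 R=77
Round 5 (k=9): L=77 R=189
Round 6 (k=26): L=189 R=116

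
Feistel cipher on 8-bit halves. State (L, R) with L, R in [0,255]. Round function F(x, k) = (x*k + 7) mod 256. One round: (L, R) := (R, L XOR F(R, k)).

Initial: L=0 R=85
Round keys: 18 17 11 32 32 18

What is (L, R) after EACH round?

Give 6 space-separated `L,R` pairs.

Answer: 85,1 1,77 77,87 87,170 170,16 16,141

Derivation:
Round 1 (k=18): L=85 R=1
Round 2 (k=17): L=1 R=77
Round 3 (k=11): L=77 R=87
Round 4 (k=32): L=87 R=170
Round 5 (k=32): L=170 R=16
Round 6 (k=18): L=16 R=141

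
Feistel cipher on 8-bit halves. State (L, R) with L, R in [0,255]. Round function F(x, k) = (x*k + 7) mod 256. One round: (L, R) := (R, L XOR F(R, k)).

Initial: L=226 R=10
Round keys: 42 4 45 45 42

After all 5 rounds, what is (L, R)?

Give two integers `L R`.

Round 1 (k=42): L=10 R=73
Round 2 (k=4): L=73 R=33
Round 3 (k=45): L=33 R=157
Round 4 (k=45): L=157 R=129
Round 5 (k=42): L=129 R=172

Answer: 129 172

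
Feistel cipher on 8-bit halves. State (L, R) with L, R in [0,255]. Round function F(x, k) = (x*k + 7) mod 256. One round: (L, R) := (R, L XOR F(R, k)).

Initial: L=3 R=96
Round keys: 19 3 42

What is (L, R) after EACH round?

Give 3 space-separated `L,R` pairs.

Answer: 96,36 36,19 19,1

Derivation:
Round 1 (k=19): L=96 R=36
Round 2 (k=3): L=36 R=19
Round 3 (k=42): L=19 R=1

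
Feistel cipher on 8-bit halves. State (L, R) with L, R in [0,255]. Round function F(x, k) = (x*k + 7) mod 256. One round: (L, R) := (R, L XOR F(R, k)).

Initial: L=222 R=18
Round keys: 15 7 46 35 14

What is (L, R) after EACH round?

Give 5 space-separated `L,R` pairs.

Round 1 (k=15): L=18 R=203
Round 2 (k=7): L=203 R=134
Round 3 (k=46): L=134 R=208
Round 4 (k=35): L=208 R=241
Round 5 (k=14): L=241 R=229

Answer: 18,203 203,134 134,208 208,241 241,229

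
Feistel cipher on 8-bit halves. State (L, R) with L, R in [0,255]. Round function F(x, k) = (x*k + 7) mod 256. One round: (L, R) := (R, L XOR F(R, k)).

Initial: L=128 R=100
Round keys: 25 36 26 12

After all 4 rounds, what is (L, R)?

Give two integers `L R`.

Round 1 (k=25): L=100 R=75
Round 2 (k=36): L=75 R=247
Round 3 (k=26): L=247 R=86
Round 4 (k=12): L=86 R=248

Answer: 86 248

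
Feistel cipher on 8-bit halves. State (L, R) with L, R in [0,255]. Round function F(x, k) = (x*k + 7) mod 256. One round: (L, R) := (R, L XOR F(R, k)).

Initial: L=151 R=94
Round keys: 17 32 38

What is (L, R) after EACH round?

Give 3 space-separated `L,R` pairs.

Round 1 (k=17): L=94 R=210
Round 2 (k=32): L=210 R=25
Round 3 (k=38): L=25 R=111

Answer: 94,210 210,25 25,111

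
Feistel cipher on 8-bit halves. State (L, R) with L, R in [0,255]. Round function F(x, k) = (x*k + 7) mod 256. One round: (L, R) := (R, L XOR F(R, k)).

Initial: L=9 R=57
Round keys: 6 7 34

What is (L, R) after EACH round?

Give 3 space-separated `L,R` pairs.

Answer: 57,84 84,106 106,79

Derivation:
Round 1 (k=6): L=57 R=84
Round 2 (k=7): L=84 R=106
Round 3 (k=34): L=106 R=79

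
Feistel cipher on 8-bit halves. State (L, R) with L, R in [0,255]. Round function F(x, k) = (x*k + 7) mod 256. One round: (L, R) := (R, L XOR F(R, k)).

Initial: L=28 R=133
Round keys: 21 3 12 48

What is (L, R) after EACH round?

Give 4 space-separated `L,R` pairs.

Round 1 (k=21): L=133 R=236
Round 2 (k=3): L=236 R=78
Round 3 (k=12): L=78 R=67
Round 4 (k=48): L=67 R=217

Answer: 133,236 236,78 78,67 67,217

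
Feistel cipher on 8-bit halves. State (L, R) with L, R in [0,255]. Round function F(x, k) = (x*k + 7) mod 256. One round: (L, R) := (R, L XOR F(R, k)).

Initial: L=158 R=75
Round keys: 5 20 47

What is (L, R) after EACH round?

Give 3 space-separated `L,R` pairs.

Answer: 75,224 224,204 204,155

Derivation:
Round 1 (k=5): L=75 R=224
Round 2 (k=20): L=224 R=204
Round 3 (k=47): L=204 R=155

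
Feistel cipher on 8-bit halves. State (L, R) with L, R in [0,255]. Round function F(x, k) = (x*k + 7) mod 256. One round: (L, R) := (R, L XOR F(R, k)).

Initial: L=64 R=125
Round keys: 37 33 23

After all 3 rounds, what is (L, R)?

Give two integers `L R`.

Round 1 (k=37): L=125 R=88
Round 2 (k=33): L=88 R=34
Round 3 (k=23): L=34 R=77

Answer: 34 77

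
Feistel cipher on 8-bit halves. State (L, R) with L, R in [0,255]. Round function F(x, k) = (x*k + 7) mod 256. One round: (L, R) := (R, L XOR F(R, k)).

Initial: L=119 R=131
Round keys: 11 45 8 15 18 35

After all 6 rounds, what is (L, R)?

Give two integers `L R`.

Answer: 147 110

Derivation:
Round 1 (k=11): L=131 R=223
Round 2 (k=45): L=223 R=185
Round 3 (k=8): L=185 R=16
Round 4 (k=15): L=16 R=78
Round 5 (k=18): L=78 R=147
Round 6 (k=35): L=147 R=110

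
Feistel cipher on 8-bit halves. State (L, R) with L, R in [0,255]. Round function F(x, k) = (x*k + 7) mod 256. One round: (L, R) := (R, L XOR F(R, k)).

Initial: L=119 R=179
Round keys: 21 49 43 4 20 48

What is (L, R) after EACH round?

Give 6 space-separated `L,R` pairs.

Answer: 179,193 193,75 75,97 97,192 192,102 102,231

Derivation:
Round 1 (k=21): L=179 R=193
Round 2 (k=49): L=193 R=75
Round 3 (k=43): L=75 R=97
Round 4 (k=4): L=97 R=192
Round 5 (k=20): L=192 R=102
Round 6 (k=48): L=102 R=231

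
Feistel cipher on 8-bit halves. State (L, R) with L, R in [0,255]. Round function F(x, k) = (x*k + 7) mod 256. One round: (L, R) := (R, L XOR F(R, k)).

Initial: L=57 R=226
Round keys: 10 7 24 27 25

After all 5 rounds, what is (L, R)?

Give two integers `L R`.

Answer: 113 221

Derivation:
Round 1 (k=10): L=226 R=226
Round 2 (k=7): L=226 R=215
Round 3 (k=24): L=215 R=205
Round 4 (k=27): L=205 R=113
Round 5 (k=25): L=113 R=221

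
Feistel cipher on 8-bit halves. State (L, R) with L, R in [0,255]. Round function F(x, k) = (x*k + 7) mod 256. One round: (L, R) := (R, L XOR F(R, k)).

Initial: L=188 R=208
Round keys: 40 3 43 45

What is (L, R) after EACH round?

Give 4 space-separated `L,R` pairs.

Round 1 (k=40): L=208 R=59
Round 2 (k=3): L=59 R=104
Round 3 (k=43): L=104 R=68
Round 4 (k=45): L=68 R=147

Answer: 208,59 59,104 104,68 68,147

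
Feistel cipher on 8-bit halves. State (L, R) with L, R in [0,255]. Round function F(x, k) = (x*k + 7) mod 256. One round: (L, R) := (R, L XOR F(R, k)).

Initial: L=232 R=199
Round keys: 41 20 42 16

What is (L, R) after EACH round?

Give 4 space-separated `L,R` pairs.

Round 1 (k=41): L=199 R=14
Round 2 (k=20): L=14 R=216
Round 3 (k=42): L=216 R=121
Round 4 (k=16): L=121 R=79

Answer: 199,14 14,216 216,121 121,79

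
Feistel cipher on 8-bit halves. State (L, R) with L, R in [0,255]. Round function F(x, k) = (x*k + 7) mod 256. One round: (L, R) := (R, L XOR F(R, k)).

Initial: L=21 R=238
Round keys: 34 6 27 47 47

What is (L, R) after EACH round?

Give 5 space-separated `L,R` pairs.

Answer: 238,182 182,165 165,216 216,10 10,5

Derivation:
Round 1 (k=34): L=238 R=182
Round 2 (k=6): L=182 R=165
Round 3 (k=27): L=165 R=216
Round 4 (k=47): L=216 R=10
Round 5 (k=47): L=10 R=5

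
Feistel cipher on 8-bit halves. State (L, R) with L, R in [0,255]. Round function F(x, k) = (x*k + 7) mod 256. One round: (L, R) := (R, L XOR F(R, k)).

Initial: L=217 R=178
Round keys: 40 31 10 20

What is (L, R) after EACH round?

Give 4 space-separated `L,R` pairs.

Answer: 178,14 14,11 11,123 123,168

Derivation:
Round 1 (k=40): L=178 R=14
Round 2 (k=31): L=14 R=11
Round 3 (k=10): L=11 R=123
Round 4 (k=20): L=123 R=168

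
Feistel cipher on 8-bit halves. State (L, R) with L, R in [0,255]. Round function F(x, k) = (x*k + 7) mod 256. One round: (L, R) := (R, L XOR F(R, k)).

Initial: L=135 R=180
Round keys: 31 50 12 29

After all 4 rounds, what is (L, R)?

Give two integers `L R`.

Answer: 31 81

Derivation:
Round 1 (k=31): L=180 R=84
Round 2 (k=50): L=84 R=219
Round 3 (k=12): L=219 R=31
Round 4 (k=29): L=31 R=81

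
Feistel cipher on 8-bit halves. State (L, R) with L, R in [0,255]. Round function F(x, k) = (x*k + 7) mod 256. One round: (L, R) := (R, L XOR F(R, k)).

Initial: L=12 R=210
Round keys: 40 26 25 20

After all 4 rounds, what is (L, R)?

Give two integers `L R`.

Answer: 29 220

Derivation:
Round 1 (k=40): L=210 R=219
Round 2 (k=26): L=219 R=151
Round 3 (k=25): L=151 R=29
Round 4 (k=20): L=29 R=220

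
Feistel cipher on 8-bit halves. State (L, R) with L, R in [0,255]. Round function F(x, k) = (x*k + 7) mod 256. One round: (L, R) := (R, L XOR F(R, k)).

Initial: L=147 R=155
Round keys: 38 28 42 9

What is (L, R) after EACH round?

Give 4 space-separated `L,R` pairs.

Round 1 (k=38): L=155 R=154
Round 2 (k=28): L=154 R=68
Round 3 (k=42): L=68 R=181
Round 4 (k=9): L=181 R=32

Answer: 155,154 154,68 68,181 181,32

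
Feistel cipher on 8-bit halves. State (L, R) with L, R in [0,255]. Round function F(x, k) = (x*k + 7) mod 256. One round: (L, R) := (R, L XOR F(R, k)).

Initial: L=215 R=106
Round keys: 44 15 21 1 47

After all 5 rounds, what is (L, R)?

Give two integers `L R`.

Round 1 (k=44): L=106 R=232
Round 2 (k=15): L=232 R=245
Round 3 (k=21): L=245 R=200
Round 4 (k=1): L=200 R=58
Round 5 (k=47): L=58 R=101

Answer: 58 101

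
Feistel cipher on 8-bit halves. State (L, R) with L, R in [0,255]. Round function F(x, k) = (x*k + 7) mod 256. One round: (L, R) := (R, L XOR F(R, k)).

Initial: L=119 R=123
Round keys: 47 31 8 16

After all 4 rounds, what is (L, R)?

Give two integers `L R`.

Answer: 212 64

Derivation:
Round 1 (k=47): L=123 R=235
Round 2 (k=31): L=235 R=7
Round 3 (k=8): L=7 R=212
Round 4 (k=16): L=212 R=64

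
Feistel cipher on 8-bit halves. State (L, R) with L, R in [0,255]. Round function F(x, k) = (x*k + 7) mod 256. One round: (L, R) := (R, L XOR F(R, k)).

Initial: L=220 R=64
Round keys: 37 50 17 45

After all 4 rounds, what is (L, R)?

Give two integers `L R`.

Answer: 127 87

Derivation:
Round 1 (k=37): L=64 R=155
Round 2 (k=50): L=155 R=13
Round 3 (k=17): L=13 R=127
Round 4 (k=45): L=127 R=87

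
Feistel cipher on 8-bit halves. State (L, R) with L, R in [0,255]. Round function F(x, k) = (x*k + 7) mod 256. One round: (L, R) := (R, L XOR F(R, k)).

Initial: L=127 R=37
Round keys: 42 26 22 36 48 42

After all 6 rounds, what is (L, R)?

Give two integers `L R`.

Round 1 (k=42): L=37 R=102
Round 2 (k=26): L=102 R=70
Round 3 (k=22): L=70 R=109
Round 4 (k=36): L=109 R=29
Round 5 (k=48): L=29 R=26
Round 6 (k=42): L=26 R=86

Answer: 26 86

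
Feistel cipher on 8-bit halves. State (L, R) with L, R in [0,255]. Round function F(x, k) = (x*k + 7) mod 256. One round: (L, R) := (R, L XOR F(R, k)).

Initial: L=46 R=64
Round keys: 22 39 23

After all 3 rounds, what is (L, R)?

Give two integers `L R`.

Round 1 (k=22): L=64 R=169
Round 2 (k=39): L=169 R=134
Round 3 (k=23): L=134 R=184

Answer: 134 184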